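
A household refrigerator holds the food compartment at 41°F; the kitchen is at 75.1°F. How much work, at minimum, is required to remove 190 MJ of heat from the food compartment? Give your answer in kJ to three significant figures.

In absolute terms T_C = 278.15 K and T_H = 297.09 K, so ΔT = 18.94 K.
The reversible limit is COP_R = T_C/ΔT = 14.68, so W_min = Q_C/COP = Q_C·ΔT/T_C.
W_min = 190.0 × 18.94/278.15 = 12.94 MJ = 12940 kJ.

12900 kJ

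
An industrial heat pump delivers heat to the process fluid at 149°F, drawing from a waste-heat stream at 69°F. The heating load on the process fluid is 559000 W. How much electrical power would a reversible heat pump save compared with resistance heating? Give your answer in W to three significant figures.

486000 W

In absolute terms T_C = 293.71 K and T_H = 338.15 K, so ΔT = 44.44 K.
COP_Carnot = T_H/ΔT = 338.15/44.44 = 7.608.
Resistance heating needs Ẇ_res = Q̇_H = 559000 W; the reversible heat pump needs only Ẇ_hp = Q̇_H/COP = 73470 W.
Saving = 559000 − 73470 = 485500 W.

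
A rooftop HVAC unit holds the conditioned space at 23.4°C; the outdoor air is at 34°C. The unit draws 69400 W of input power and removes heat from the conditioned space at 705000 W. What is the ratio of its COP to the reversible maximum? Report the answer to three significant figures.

COP_actual = Q̇_C/Ẇ = 705000/69400 = 10.16.
In absolute terms T_C = 296.55 K and T_H = 307.15 K, so ΔT = 10.60 K.
COP_Carnot = T_C/ΔT = 296.55/10.60 = 27.98.
η_II = COP_actual/COP_Carnot = 10.16/27.98 = 0.3631.

0.363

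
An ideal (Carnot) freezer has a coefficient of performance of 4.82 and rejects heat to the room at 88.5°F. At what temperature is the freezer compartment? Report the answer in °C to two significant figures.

For a Carnot refrigerator COP_R = T_C/(T_H − T_C), so T_C = COP·T_H/(1 + COP).
With T_H = 304.54 K, T_C = 4.82 × 304.54/5.820 = 252.21 K.
Converting, 252.21 K = -20.94°C.

-21 °C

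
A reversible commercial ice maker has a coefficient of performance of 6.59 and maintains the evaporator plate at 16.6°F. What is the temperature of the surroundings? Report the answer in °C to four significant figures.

COP_R = T_C/(T_H − T_C) gives T_H − T_C = T_C/COP.
With T_C = 264.59 K, T_H = 264.59 × (1 + 1/6.59) = 304.75 K.
Converting, 304.75 K = 31.60°C.

31.60 °C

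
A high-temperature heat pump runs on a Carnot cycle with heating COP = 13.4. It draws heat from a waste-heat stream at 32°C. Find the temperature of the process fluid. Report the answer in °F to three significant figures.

COP_HP = T_H/(T_H − T_C) rearranges to T_H = COP·T_C/(COP − 1).
With T_C = 305.15 K, T_H = 13.4 × 305.15/12.40 = 329.76 K.
Converting, 329.76 K = 133.90°F.

134 °F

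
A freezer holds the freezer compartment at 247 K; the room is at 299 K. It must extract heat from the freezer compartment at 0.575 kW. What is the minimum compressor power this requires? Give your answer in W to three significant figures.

121 W

The reservoir spacing is ΔT = 299 − 247 = 52.00 K.
COP_Carnot = T_C/ΔT = 247.00/52.00 = 4.750.
Ẇ_min = Q̇/COP_Carnot = 0.5750/4.750 = 0.1211 kW = 121.1 W.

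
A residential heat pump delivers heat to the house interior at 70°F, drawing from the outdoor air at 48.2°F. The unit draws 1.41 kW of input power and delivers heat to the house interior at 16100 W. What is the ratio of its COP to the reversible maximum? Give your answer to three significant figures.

Converting, Q̇_H = 16100 W = 16.10 kW, so COP_actual = Q̇_H/Ẇ = 16.10/1.410 = 11.42.
In absolute terms T_C = 282.15 K and T_H = 294.26 K, so ΔT = 12.11 K.
COP_Carnot = T_H/ΔT = 294.26/12.11 = 24.30.
η_II = COP_actual/COP_Carnot = 11.42/24.30 = 0.4700.

0.470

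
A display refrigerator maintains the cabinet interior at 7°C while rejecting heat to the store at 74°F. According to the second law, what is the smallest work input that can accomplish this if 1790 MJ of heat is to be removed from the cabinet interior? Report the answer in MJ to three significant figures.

104 MJ

In absolute terms T_C = 280.15 K and T_H = 296.48 K, so ΔT = 16.33 K.
The reversible limit is COP_R = T_C/ΔT = 17.15, so W_min = Q_C/COP = Q_C·ΔT/T_C.
W_min = 1790 × 16.33/280.15 = 104.4 MJ.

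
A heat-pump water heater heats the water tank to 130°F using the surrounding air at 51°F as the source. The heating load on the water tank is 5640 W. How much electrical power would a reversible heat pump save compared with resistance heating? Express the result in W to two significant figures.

4900 W

In absolute terms T_C = 283.71 K and T_H = 327.59 K, so ΔT = 43.89 K.
COP_Carnot = T_H/ΔT = 327.59/43.89 = 7.464.
Resistance heating needs Ẇ_res = Q̇_H = 5640 W; the reversible heat pump needs only Ẇ_hp = Q̇_H/COP = 755.6 W.
Saving = 5640 − 755.6 = 4884 W.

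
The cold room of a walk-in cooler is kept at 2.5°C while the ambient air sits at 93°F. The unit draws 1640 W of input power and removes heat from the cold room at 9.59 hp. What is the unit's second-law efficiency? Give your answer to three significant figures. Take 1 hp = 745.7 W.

Converting, Q̇_C = 9.590 hp = 7151 W, so COP_actual = Q̇_C/Ẇ = 7151/1640 = 4.361.
In absolute terms T_C = 275.65 K and T_H = 307.04 K, so ΔT = 31.39 K.
COP_Carnot = T_C/ΔT = 275.65/31.39 = 8.782.
η_II = COP_actual/COP_Carnot = 4.361/8.782 = 0.4965.

0.497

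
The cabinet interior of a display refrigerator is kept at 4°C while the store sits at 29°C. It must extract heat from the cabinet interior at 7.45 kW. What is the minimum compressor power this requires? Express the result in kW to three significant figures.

In absolute terms T_C = 277.15 K and T_H = 302.15 K, so ΔT = 25.00 K.
COP_Carnot = T_C/ΔT = 277.15/25.00 = 11.09.
Ẇ_min = Q̇/COP_Carnot = 7.450/11.09 = 0.6720 kW.

0.672 kW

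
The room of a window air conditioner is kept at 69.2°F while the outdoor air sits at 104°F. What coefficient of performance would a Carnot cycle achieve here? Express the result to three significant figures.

In absolute terms T_C = 293.82 K and T_H = 313.15 K, so ΔT = 19.33 K.
For a reversible cycle, COP_Carnot = T_C/ΔT = 293.82/19.33 = 15.20.

15.2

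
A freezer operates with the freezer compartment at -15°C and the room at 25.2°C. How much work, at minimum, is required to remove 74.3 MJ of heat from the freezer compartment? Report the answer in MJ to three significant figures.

In absolute terms T_C = 258.15 K and T_H = 298.35 K, so ΔT = 40.20 K.
The reversible limit is COP_R = T_C/ΔT = 6.422, so W_min = Q_C/COP = Q_C·ΔT/T_C.
W_min = 74.30 × 40.20/258.15 = 11.57 MJ.

11.6 MJ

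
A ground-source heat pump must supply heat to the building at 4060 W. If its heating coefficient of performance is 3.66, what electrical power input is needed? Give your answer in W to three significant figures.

1110 W

Ẇ = Q̇_H/COP_HP = 4060/3.66 = 1109 W.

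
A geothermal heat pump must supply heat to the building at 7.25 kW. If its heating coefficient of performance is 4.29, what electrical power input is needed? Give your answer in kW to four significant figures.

1.690 kW

Ẇ = Q̇_H/COP_HP = 7.250/4.29 = 1.690 kW.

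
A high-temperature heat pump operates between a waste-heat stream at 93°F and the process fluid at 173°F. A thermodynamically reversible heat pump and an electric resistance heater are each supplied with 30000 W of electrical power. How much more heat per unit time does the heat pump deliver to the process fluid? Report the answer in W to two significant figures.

210000 W

In absolute terms T_C = 307.04 K and T_H = 351.48 K, so ΔT = 44.44 K.
COP_Carnot = T_H/ΔT = 351.48/44.44 = 7.908.
The heat pump delivers Q̇_H = COP × Ẇ = 237300 W; the resistance heater delivers Ẇ = 30000 W.
Extra = (COP − 1)·Ẇ = 207300 W.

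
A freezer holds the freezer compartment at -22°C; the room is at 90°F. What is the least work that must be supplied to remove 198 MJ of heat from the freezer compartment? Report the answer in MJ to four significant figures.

In absolute terms T_C = 251.15 K and T_H = 305.37 K, so ΔT = 54.22 K.
The reversible limit is COP_R = T_C/ΔT = 4.632, so W_min = Q_C/COP = Q_C·ΔT/T_C.
W_min = 198.0 × 54.22/251.15 = 42.75 MJ.

42.75 MJ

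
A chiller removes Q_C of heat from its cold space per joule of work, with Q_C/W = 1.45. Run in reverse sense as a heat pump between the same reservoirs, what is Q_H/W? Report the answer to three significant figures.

2.45

The first law on one cycle gives Q_H = Q_C + W, so Q_H/W = Q_C/W + 1.
COP_HP = COP_R + 1 = 1.45 + 1 = 2.45.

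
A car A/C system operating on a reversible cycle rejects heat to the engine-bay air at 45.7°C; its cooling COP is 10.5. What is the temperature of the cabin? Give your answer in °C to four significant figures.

17.97 °C

For a Carnot refrigerator COP_R = T_C/(T_H − T_C), so T_C = COP·T_H/(1 + COP).
With T_H = 318.85 K, T_C = 10.5 × 318.85/11.50 = 291.12 K.
Converting, 291.12 K = 17.97°C.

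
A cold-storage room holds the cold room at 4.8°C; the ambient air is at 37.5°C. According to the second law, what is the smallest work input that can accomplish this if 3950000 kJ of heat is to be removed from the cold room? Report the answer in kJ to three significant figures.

In absolute terms T_C = 277.95 K and T_H = 310.65 K, so ΔT = 32.70 K.
The reversible limit is COP_R = T_C/ΔT = 8.500, so W_min = Q_C/COP = Q_C·ΔT/T_C.
W_min = 3950000 × 32.70/277.95 = 464700 kJ.

465000 kJ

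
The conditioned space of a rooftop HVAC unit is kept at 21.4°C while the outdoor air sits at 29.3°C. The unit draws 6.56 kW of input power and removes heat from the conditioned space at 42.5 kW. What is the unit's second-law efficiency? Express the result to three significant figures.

0.174

COP_actual = Q̇_C/Ẇ = 42.50/6.560 = 6.479.
In absolute terms T_C = 294.55 K and T_H = 302.45 K, so ΔT = 7.900 K.
COP_Carnot = T_C/ΔT = 294.55/7.900 = 37.28.
η_II = COP_actual/COP_Carnot = 6.479/37.28 = 0.1738.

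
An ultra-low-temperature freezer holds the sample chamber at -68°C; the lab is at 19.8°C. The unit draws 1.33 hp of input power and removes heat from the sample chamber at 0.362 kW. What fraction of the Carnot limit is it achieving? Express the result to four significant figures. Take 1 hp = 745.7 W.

Converting, Q̇_C = 0.3620 kW = 0.4854 hp, so COP_actual = Q̇_C/Ẇ = 0.4854/1.330 = 0.3650.
In absolute terms T_C = 205.15 K and T_H = 292.95 K, so ΔT = 87.80 K.
COP_Carnot = T_C/ΔT = 205.15/87.80 = 2.337.
η_II = COP_actual/COP_Carnot = 0.3650/2.337 = 0.1562.

0.1562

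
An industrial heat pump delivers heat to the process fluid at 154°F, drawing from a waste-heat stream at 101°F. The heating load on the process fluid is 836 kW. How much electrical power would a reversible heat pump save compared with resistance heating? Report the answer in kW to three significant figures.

In absolute terms T_C = 311.48 K and T_H = 340.93 K, so ΔT = 29.44 K.
COP_Carnot = T_H/ΔT = 340.93/29.44 = 11.58.
Resistance heating needs Ẇ_res = Q̇_H = 836.0 kW; the reversible heat pump needs only Ẇ_hp = Q̇_H/COP = 72.20 kW.
Saving = 836.0 − 72.20 = 763.8 kW.

764 kW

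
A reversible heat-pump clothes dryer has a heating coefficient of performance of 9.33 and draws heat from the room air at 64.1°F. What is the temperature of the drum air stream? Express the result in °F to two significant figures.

130 °F

COP_HP = T_H/(T_H − T_C) rearranges to T_H = COP·T_C/(COP − 1).
With T_C = 290.98 K, T_H = 9.33 × 290.98/8.330 = 325.92 K.
Converting, 325.92 K = 126.98°F.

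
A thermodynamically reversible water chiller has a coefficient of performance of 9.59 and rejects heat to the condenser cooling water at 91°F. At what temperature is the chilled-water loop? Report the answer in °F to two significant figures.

For a Carnot refrigerator COP_R = T_C/(T_H − T_C), so T_C = COP·T_H/(1 + COP).
With T_H = 305.93 K, T_C = 9.59 × 305.93/10.59 = 277.04 K.
Converting, 277.04 K = 39.00°F.

39 °F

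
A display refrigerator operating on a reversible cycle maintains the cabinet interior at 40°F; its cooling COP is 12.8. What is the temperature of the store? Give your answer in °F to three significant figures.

79.0 °F

COP_R = T_C/(T_H − T_C) gives T_H − T_C = T_C/COP.
With T_C = 277.59 K, T_H = 277.59 × (1 + 1/12.8) = 299.28 K.
Converting, 299.28 K = 79.04°F.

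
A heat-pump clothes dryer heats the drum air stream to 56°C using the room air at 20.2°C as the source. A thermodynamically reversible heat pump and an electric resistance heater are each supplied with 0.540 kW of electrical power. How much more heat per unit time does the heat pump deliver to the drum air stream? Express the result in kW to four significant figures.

In absolute terms T_C = 293.35 K and T_H = 329.15 K, so ΔT = 35.80 K.
COP_Carnot = T_H/ΔT = 329.15/35.80 = 9.194.
The heat pump delivers Q̇_H = COP × Ẇ = 4.965 kW; the resistance heater delivers Ẇ = 0.5400 kW.
Extra = (COP − 1)·Ẇ = 4.425 kW.

4.425 kW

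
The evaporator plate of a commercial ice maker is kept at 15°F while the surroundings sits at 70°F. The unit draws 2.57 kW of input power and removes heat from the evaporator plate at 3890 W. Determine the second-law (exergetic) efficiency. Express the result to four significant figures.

0.1754

Converting, Q̇_C = 3890 W = 3.890 kW, so COP_actual = Q̇_C/Ẇ = 3.890/2.570 = 1.514.
In absolute terms T_C = 263.71 K and T_H = 294.26 K, so ΔT = 30.56 K.
COP_Carnot = T_C/ΔT = 263.71/30.56 = 8.630.
η_II = COP_actual/COP_Carnot = 1.514/8.630 = 0.1754.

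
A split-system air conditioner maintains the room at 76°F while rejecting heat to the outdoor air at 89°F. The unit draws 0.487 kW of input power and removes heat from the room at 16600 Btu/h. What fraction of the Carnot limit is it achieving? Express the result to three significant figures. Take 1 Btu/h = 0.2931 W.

0.242

Converting, Q̇_C = 16600 Btu/h = 4.865 kW, so COP_actual = Q̇_C/Ẇ = 4.865/0.4870 = 9.991.
In absolute terms T_C = 297.59 K and T_H = 304.82 K, so ΔT = 7.222 K.
COP_Carnot = T_C/ΔT = 297.59/7.222 = 41.21.
η_II = COP_actual/COP_Carnot = 9.991/41.21 = 0.2425.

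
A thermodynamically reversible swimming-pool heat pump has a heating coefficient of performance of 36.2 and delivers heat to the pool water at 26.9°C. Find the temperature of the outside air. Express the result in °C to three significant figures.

18.6 °C

COP_HP = T_H/(T_H − T_C) gives T_H − T_C = T_H/COP.
With T_H = 300.05 K, T_C = 300.05 × (1 − 1/36.2) = 291.76 K.
Converting, 291.76 K = 18.61°C.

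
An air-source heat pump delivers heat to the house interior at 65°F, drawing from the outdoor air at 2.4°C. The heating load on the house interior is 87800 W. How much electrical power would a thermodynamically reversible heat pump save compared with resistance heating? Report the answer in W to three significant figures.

83000 W

In absolute terms T_C = 275.55 K and T_H = 291.48 K, so ΔT = 15.93 K.
COP_Carnot = T_H/ΔT = 291.48/15.93 = 18.29.
Resistance heating needs Ẇ_res = Q̇_H = 87800 W; the reversible heat pump needs only Ẇ_hp = Q̇_H/COP = 4799 W.
Saving = 87800 − 4799 = 83000 W.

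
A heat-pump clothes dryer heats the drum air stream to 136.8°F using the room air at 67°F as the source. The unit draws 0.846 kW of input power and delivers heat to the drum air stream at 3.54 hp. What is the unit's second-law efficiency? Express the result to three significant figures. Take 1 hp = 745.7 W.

Converting, Q̇_H = 3.540 hp = 2.640 kW, so COP_actual = Q̇_H/Ẇ = 2.640/0.8460 = 3.120.
In absolute terms T_C = 292.59 K and T_H = 331.37 K, so ΔT = 38.78 K.
COP_Carnot = T_H/ΔT = 331.37/38.78 = 8.545.
η_II = COP_actual/COP_Carnot = 3.120/8.545 = 0.3651.

0.365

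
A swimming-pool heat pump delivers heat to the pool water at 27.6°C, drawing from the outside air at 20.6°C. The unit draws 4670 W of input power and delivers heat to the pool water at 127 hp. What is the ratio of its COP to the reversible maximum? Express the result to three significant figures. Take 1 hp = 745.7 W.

0.472

Converting, Q̇_H = 127.0 hp = 94700 W, so COP_actual = Q̇_H/Ẇ = 94700/4670 = 20.28.
In absolute terms T_C = 293.75 K and T_H = 300.75 K, so ΔT = 7.000 K.
COP_Carnot = T_H/ΔT = 300.75/7.000 = 42.96.
η_II = COP_actual/COP_Carnot = 20.28/42.96 = 0.4720.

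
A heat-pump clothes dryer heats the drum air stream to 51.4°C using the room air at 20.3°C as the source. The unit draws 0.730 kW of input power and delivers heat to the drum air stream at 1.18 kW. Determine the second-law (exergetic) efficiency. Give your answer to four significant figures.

0.1549

COP_actual = Q̇_H/Ẇ = 1.180/0.7300 = 1.616.
In absolute terms T_C = 293.45 K and T_H = 324.55 K, so ΔT = 31.10 K.
COP_Carnot = T_H/ΔT = 324.55/31.10 = 10.44.
η_II = COP_actual/COP_Carnot = 1.616/10.44 = 0.1549.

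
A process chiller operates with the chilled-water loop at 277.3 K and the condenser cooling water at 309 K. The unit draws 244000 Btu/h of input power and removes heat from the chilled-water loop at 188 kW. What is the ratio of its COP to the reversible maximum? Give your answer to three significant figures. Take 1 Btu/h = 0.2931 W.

Converting, Q̇_C = 188.0 kW = 641400 Btu/h, so COP_actual = Q̇_C/Ẇ = 641400/244000 = 2.629.
The reservoir spacing is ΔT = 309 − 277.3 = 31.70 K.
COP_Carnot = T_C/ΔT = 277.30/31.70 = 8.748.
η_II = COP_actual/COP_Carnot = 2.629/8.748 = 0.3005.

0.301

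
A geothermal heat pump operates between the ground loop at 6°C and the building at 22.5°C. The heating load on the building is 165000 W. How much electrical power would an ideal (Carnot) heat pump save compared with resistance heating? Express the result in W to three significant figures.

In absolute terms T_C = 279.15 K and T_H = 295.65 K, so ΔT = 16.50 K.
COP_Carnot = T_H/ΔT = 295.65/16.50 = 17.92.
Resistance heating needs Ẇ_res = Q̇_H = 165000 W; the reversible heat pump needs only Ẇ_hp = Q̇_H/COP = 9209 W.
Saving = 165000 − 9209 = 155800 W.

156000 W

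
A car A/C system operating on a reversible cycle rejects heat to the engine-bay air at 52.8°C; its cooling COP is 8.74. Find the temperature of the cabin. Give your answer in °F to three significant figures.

66.8 °F

For a Carnot refrigerator COP_R = T_C/(T_H − T_C), so T_C = COP·T_H/(1 + COP).
With T_H = 325.95 K, T_C = 8.74 × 325.95/9.740 = 292.48 K.
Converting, 292.48 K = 66.80°F.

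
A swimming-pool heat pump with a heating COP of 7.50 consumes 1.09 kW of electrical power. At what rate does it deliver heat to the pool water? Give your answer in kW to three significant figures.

Q̇_H = COP_HP × Ẇ = 7.50 × 1.090 = 8.175 kW.

8.18 kW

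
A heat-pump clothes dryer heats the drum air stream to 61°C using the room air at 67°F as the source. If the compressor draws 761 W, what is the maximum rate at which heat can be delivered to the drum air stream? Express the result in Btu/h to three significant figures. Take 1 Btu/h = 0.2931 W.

20900 Btu/h

In absolute terms T_C = 292.59 K and T_H = 334.15 K, so ΔT = 41.56 K.
COP_Carnot = T_H/ΔT = 334.15/41.56 = 8.041.
Q̇_max = COP_Carnot × Ẇ = 8.041 × 761.0 W = 6119 W = 20880 Btu/h.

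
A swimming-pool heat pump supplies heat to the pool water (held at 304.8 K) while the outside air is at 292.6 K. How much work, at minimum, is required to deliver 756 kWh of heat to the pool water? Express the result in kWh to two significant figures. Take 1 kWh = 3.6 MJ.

The reservoir spacing is ΔT = 304.8 − 292.6 = 12.20 K.
The reversible limit is COP_HP = T_H/ΔT = 24.98, so W_min = Q_H/COP = Q_H·ΔT/T_H.
W_min = 756.0 × 12.20/304.80 = 30.26 kWh.

30 kWh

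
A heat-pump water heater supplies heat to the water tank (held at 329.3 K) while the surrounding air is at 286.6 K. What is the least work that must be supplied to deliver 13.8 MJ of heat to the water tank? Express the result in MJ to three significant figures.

1.79 MJ

The reservoir spacing is ΔT = 329.3 − 286.6 = 42.70 K.
The reversible limit is COP_HP = T_H/ΔT = 7.712, so W_min = Q_H/COP = Q_H·ΔT/T_H.
W_min = 13.80 × 42.70/329.30 = 1.789 MJ.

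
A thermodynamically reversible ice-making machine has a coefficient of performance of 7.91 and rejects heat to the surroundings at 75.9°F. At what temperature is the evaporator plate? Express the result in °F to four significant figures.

15.79 °F

For a Carnot refrigerator COP_R = T_C/(T_H − T_C), so T_C = COP·T_H/(1 + COP).
With T_H = 297.54 K, T_C = 7.91 × 297.54/8.910 = 264.15 K.
Converting, 264.15 K = 15.79°F.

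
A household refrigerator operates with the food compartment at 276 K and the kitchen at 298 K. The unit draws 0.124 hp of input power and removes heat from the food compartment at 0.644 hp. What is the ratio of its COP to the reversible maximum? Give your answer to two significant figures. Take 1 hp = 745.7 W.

COP_actual = Q̇_C/Ẇ = 0.6440/0.1240 = 5.194.
The reservoir spacing is ΔT = 298 − 276 = 22.00 K.
COP_Carnot = T_C/ΔT = 276.00/22.00 = 12.55.
η_II = COP_actual/COP_Carnot = 5.194/12.55 = 0.4140.

0.41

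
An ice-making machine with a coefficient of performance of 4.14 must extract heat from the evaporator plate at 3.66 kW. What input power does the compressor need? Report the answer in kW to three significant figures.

0.884 kW

Ẇ = Q̇_C/COP = 3.660/4.14 = 0.8841 kW.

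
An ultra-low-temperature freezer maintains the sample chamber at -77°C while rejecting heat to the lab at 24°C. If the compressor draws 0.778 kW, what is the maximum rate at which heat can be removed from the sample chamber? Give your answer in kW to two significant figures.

1.5 kW

In absolute terms T_C = 196.15 K and T_H = 297.15 K, so ΔT = 101.0 K.
COP_Carnot = T_C/ΔT = 196.15/101.0 = 1.942.
Q̇_max = COP_Carnot × Ẇ = 1.942 × 0.7780 kW = 1.511 kW.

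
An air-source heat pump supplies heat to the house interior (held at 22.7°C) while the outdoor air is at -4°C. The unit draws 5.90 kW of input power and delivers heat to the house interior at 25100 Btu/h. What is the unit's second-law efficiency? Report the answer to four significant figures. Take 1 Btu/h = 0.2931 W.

0.1125

Converting, Q̇_H = 25100 Btu/h = 7.357 kW, so COP_actual = Q̇_H/Ẇ = 7.357/5.900 = 1.247.
In absolute terms T_C = 269.15 K and T_H = 295.85 K, so ΔT = 26.70 K.
COP_Carnot = T_H/ΔT = 295.85/26.70 = 11.08.
η_II = COP_actual/COP_Carnot = 1.247/11.08 = 0.1125.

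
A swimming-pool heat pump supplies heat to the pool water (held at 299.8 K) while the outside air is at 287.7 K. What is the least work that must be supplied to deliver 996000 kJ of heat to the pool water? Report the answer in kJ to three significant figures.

The reservoir spacing is ΔT = 299.8 − 287.7 = 12.10 K.
The reversible limit is COP_HP = T_H/ΔT = 24.78, so W_min = Q_H/COP = Q_H·ΔT/T_H.
W_min = 996000 × 12.10/299.80 = 40200 kJ.

40200 kJ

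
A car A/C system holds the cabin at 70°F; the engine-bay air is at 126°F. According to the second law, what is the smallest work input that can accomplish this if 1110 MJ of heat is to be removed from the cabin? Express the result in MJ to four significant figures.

117.4 MJ

In absolute terms T_C = 294.26 K and T_H = 325.37 K, so ΔT = 31.11 K.
The reversible limit is COP_R = T_C/ΔT = 9.458, so W_min = Q_C/COP = Q_C·ΔT/T_C.
W_min = 1110 × 31.11/294.26 = 117.4 MJ.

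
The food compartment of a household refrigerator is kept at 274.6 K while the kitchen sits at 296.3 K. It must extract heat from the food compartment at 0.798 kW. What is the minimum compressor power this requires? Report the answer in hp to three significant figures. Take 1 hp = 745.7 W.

0.0846 hp

The reservoir spacing is ΔT = 296.3 − 274.6 = 21.70 K.
COP_Carnot = T_C/ΔT = 274.60/21.70 = 12.65.
Ẇ_min = Q̇/COP_Carnot = 0.7980/12.65 = 0.06306 kW = 0.08457 hp.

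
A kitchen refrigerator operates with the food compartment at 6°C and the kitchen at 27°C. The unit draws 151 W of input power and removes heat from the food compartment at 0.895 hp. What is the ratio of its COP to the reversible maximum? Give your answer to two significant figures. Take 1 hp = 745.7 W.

0.33

Converting, Q̇_C = 0.8950 hp = 667.4 W, so COP_actual = Q̇_C/Ẇ = 667.4/151.0 = 4.420.
In absolute terms T_C = 279.15 K and T_H = 300.15 K, so ΔT = 21.00 K.
COP_Carnot = T_C/ΔT = 279.15/21.00 = 13.29.
η_II = COP_actual/COP_Carnot = 4.420/13.29 = 0.3325.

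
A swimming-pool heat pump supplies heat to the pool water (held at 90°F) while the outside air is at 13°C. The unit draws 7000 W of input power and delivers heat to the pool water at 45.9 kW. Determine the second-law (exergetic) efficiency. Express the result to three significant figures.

Converting, Q̇_H = 45.90 kW = 45900 W, so COP_actual = Q̇_H/Ẇ = 45900/7000 = 6.557.
In absolute terms T_C = 286.15 K and T_H = 305.37 K, so ΔT = 19.22 K.
COP_Carnot = T_H/ΔT = 305.37/19.22 = 15.89.
η_II = COP_actual/COP_Carnot = 6.557/15.89 = 0.4128.

0.413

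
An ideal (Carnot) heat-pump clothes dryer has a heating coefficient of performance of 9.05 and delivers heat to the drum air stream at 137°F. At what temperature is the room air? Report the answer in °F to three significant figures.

71.1 °F

COP_HP = T_H/(T_H − T_C) gives T_H − T_C = T_H/COP.
With T_H = 331.48 K, T_C = 331.48 × (1 − 1/9.05) = 294.86 K.
Converting, 294.86 K = 71.07°F.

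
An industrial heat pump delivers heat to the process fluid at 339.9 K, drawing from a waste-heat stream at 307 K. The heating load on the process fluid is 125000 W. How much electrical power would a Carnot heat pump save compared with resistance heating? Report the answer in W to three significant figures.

The reservoir spacing is ΔT = 339.9 − 307 = 32.90 K.
COP_Carnot = T_H/ΔT = 339.90/32.90 = 10.33.
Resistance heating needs Ẇ_res = Q̇_H = 125000 W; the reversible heat pump needs only Ẇ_hp = Q̇_H/COP = 12100 W.
Saving = 125000 − 12100 = 112900 W.

113000 W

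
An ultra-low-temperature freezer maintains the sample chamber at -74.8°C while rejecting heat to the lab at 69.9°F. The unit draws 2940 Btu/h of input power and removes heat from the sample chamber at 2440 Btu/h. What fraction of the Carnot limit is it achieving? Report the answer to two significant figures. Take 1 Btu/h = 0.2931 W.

COP_actual = Q̇_C/Ẇ = 2440/2940 = 0.8299.
In absolute terms T_C = 198.35 K and T_H = 294.21 K, so ΔT = 95.86 K.
COP_Carnot = T_C/ΔT = 198.35/95.86 = 2.069.
η_II = COP_actual/COP_Carnot = 0.8299/2.069 = 0.4011.

0.40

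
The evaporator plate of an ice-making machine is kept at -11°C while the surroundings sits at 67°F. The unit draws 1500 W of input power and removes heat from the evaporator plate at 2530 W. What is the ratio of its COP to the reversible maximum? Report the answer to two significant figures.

COP_actual = Q̇_C/Ẇ = 2530/1500 = 1.687.
In absolute terms T_C = 262.15 K and T_H = 292.59 K, so ΔT = 30.44 K.
COP_Carnot = T_C/ΔT = 262.15/30.44 = 8.611.
η_II = COP_actual/COP_Carnot = 1.687/8.611 = 0.1959.

0.20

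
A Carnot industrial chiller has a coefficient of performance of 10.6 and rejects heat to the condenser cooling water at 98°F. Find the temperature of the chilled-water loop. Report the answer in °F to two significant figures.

50 °F

For a Carnot refrigerator COP_R = T_C/(T_H − T_C), so T_C = COP·T_H/(1 + COP).
With T_H = 309.82 K, T_C = 10.6 × 309.82/11.60 = 283.11 K.
Converting, 283.11 K = 49.92°F.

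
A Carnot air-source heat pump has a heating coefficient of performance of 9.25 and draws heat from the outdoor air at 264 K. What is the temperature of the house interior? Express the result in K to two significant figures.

300 K

COP_HP = T_H/(T_H − T_C) rearranges to T_H = COP·T_C/(COP − 1).
With T_C = 264.00 K, T_H = 9.25 × 264.00/8.250 = 296.00 K.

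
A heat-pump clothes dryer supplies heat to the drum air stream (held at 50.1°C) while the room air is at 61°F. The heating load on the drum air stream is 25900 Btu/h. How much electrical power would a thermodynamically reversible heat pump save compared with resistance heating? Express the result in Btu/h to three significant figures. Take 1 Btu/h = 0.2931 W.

In absolute terms T_C = 289.26 K and T_H = 323.25 K, so ΔT = 33.99 K.
COP_Carnot = T_H/ΔT = 323.25/33.99 = 9.510.
Resistance heating needs Ẇ_res = Q̇_H = 25900 Btu/h; the reversible heat pump needs only Ẇ_hp = Q̇_H/COP = 2723 Btu/h.
Saving = 25900 − 2723 = 23180 Btu/h.

23200 Btu/h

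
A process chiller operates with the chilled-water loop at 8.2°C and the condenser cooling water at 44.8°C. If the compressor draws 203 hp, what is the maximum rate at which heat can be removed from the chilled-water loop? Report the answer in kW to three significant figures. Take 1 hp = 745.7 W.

In absolute terms T_C = 281.35 K and T_H = 317.95 K, so ΔT = 36.60 K.
COP_Carnot = T_C/ΔT = 281.35/36.60 = 7.687.
Q̇_max = COP_Carnot × Ẇ = 7.687 × 203.0 hp = 1560 hp = 1164 kW.

1160 kW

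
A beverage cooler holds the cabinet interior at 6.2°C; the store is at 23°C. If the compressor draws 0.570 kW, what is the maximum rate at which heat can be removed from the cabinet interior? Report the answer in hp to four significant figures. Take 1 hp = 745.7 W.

In absolute terms T_C = 279.35 K and T_H = 296.15 K, so ΔT = 16.80 K.
COP_Carnot = T_C/ΔT = 279.35/16.80 = 16.63.
Q̇_max = COP_Carnot × Ẇ = 16.63 × 0.5700 kW = 9.478 kW = 12.71 hp.

12.71 hp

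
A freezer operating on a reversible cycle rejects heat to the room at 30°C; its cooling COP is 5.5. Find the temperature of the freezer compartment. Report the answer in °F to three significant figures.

For a Carnot refrigerator COP_R = T_C/(T_H − T_C), so T_C = COP·T_H/(1 + COP).
With T_H = 303.15 K, T_C = 5.5 × 303.15/6.500 = 256.51 K.
Converting, 256.51 K = 2.05°F.

2.05 °F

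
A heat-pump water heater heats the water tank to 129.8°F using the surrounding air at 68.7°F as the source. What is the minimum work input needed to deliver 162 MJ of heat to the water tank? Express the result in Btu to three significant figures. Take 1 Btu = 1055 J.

In absolute terms T_C = 293.54 K and T_H = 327.48 K, so ΔT = 33.94 K.
The reversible limit is COP_HP = T_H/ΔT = 9.648, so W_min = Q_H/COP = Q_H·ΔT/T_H.
W_min = 162.0 × 33.94/327.48 = 16.79 MJ = 15920 Btu.

15900 Btu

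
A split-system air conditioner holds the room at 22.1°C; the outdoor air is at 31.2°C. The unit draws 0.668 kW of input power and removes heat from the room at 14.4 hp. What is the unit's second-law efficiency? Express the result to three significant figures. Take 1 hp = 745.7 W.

0.495

Converting, Q̇_C = 14.40 hp = 10.74 kW, so COP_actual = Q̇_C/Ẇ = 10.74/0.6680 = 16.07.
In absolute terms T_C = 295.25 K and T_H = 304.35 K, so ΔT = 9.100 K.
COP_Carnot = T_C/ΔT = 295.25/9.100 = 32.45.
η_II = COP_actual/COP_Carnot = 16.07/32.45 = 0.4955.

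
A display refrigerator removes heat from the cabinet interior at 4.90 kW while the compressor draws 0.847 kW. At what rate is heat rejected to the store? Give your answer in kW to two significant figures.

5.7 kW

For a cyclic device the first law requires Q̇_H = Q̇_C + Ẇ.
Q̇_H = Q̇_C + Ẇ = 5.747 kW.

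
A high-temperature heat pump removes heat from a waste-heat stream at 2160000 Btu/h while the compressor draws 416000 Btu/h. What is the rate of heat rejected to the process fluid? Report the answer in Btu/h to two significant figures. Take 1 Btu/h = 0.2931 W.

For a cyclic device the first law requires Q̇_H = Q̇_C + Ẇ.
Q̇_H = Q̇_C + Ẇ = 2576000 Btu/h.

2600000 Btu/h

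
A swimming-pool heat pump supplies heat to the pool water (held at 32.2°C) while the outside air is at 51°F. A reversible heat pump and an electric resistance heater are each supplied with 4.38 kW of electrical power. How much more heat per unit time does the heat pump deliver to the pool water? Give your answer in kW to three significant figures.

57.4 kW

In absolute terms T_C = 283.71 K and T_H = 305.35 K, so ΔT = 21.64 K.
COP_Carnot = T_H/ΔT = 305.35/21.64 = 14.11.
The heat pump delivers Q̇_H = COP × Ẇ = 61.79 kW; the resistance heater delivers Ẇ = 4.380 kW.
Extra = (COP − 1)·Ẇ = 57.41 kW.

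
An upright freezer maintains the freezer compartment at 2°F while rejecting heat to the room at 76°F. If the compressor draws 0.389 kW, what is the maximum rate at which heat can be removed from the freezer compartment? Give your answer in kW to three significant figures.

2.43 kW

In absolute terms T_C = 256.48 K and T_H = 297.59 K, so ΔT = 41.11 K.
COP_Carnot = T_C/ΔT = 256.48/41.11 = 6.239.
Q̇_max = COP_Carnot × Ẇ = 6.239 × 0.3890 kW = 2.427 kW.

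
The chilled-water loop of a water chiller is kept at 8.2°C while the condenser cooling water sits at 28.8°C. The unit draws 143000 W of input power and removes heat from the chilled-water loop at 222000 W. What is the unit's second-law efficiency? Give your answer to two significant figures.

COP_actual = Q̇_C/Ẇ = 222000/143000 = 1.552.
In absolute terms T_C = 281.35 K and T_H = 301.95 K, so ΔT = 20.60 K.
COP_Carnot = T_C/ΔT = 281.35/20.60 = 13.66.
η_II = COP_actual/COP_Carnot = 1.552/13.66 = 0.1137.

0.11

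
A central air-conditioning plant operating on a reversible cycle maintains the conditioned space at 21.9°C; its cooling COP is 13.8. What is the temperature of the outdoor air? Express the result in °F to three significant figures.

COP_R = T_C/(T_H − T_C) gives T_H − T_C = T_C/COP.
With T_C = 295.05 K, T_H = 295.05 × (1 + 1/13.8) = 316.43 K.
Converting, 316.43 K = 109.90°F.

110 °F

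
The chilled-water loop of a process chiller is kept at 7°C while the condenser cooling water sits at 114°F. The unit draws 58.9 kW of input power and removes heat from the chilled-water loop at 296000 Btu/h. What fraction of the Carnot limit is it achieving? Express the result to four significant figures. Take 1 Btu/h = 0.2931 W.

Converting, Q̇_C = 296000 Btu/h = 86.76 kW, so COP_actual = Q̇_C/Ẇ = 86.76/58.90 = 1.473.
In absolute terms T_C = 280.15 K and T_H = 318.71 K, so ΔT = 38.56 K.
COP_Carnot = T_C/ΔT = 280.15/38.56 = 7.266.
η_II = COP_actual/COP_Carnot = 1.473/7.266 = 0.2027.

0.2027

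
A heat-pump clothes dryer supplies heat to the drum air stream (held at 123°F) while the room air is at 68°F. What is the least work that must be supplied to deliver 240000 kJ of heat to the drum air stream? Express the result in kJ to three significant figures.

In absolute terms T_C = 293.15 K and T_H = 323.71 K, so ΔT = 30.56 K.
The reversible limit is COP_HP = T_H/ΔT = 10.59, so W_min = Q_H/COP = Q_H·ΔT/T_H.
W_min = 240000 × 30.56/323.71 = 22650 kJ.

22700 kJ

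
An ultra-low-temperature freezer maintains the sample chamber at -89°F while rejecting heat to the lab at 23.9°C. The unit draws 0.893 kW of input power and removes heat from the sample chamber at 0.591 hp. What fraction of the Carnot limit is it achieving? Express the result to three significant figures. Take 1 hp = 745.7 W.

0.218

Converting, Q̇_C = 0.5910 hp = 0.4407 kW, so COP_actual = Q̇_C/Ẇ = 0.4407/0.8930 = 0.4935.
In absolute terms T_C = 205.93 K and T_H = 297.05 K, so ΔT = 91.12 K.
COP_Carnot = T_C/ΔT = 205.93/91.12 = 2.260.
η_II = COP_actual/COP_Carnot = 0.4935/2.260 = 0.2184.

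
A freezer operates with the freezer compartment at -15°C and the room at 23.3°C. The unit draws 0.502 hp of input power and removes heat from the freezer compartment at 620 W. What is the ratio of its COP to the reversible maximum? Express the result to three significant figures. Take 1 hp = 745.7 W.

0.246

Converting, Q̇_C = 620.0 W = 0.8314 hp, so COP_actual = Q̇_C/Ẇ = 0.8314/0.5020 = 1.656.
In absolute terms T_C = 258.15 K and T_H = 296.45 K, so ΔT = 38.30 K.
COP_Carnot = T_C/ΔT = 258.15/38.30 = 6.740.
η_II = COP_actual/COP_Carnot = 1.656/6.740 = 0.2457.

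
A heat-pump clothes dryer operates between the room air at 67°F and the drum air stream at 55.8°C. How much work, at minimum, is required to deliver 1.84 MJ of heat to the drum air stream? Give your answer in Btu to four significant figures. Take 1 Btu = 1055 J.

In absolute terms T_C = 292.59 K and T_H = 328.95 K, so ΔT = 36.36 K.
The reversible limit is COP_HP = T_H/ΔT = 9.048, so W_min = Q_H/COP = Q_H·ΔT/T_H.
W_min = 1.840 × 36.36/328.95 = 0.2034 MJ = 192.8 Btu.

192.8 Btu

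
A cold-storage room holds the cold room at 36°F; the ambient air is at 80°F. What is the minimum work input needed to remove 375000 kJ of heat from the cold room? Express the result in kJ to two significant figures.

In absolute terms T_C = 275.37 K and T_H = 299.82 K, so ΔT = 24.44 K.
The reversible limit is COP_R = T_C/ΔT = 11.27, so W_min = Q_C/COP = Q_C·ΔT/T_C.
W_min = 375000 × 24.44/275.37 = 33290 kJ.

33000 kJ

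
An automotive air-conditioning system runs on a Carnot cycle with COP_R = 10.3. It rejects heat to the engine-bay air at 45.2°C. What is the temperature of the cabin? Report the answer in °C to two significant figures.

17 °C

For a Carnot refrigerator COP_R = T_C/(T_H − T_C), so T_C = COP·T_H/(1 + COP).
With T_H = 318.35 K, T_C = 10.3 × 318.35/11.30 = 290.18 K.
Converting, 290.18 K = 17.03°C.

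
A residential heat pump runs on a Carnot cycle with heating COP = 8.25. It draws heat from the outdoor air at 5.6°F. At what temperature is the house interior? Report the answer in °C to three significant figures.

COP_HP = T_H/(T_H − T_C) rearranges to T_H = COP·T_C/(COP − 1).
With T_C = 258.48 K, T_H = 8.25 × 258.48/7.250 = 294.14 K.
Converting, 294.14 K = 20.99°C.

21.0 °C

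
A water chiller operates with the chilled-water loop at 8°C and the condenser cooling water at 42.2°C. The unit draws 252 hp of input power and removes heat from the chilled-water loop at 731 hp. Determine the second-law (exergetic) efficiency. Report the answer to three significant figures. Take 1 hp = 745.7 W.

COP_actual = Q̇_C/Ẇ = 731.0/252.0 = 2.901.
In absolute terms T_C = 281.15 K and T_H = 315.35 K, so ΔT = 34.20 K.
COP_Carnot = T_C/ΔT = 281.15/34.20 = 8.221.
η_II = COP_actual/COP_Carnot = 2.901/8.221 = 0.3529.

0.353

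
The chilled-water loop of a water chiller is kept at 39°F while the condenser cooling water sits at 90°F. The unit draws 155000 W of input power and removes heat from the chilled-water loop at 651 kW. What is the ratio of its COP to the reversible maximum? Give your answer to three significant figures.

Converting, Q̇_C = 651.0 kW = 651000 W, so COP_actual = Q̇_C/Ẇ = 651000/155000 = 4.200.
In absolute terms T_C = 277.04 K and T_H = 305.37 K, so ΔT = 28.33 K.
COP_Carnot = T_C/ΔT = 277.04/28.33 = 9.778.
η_II = COP_actual/COP_Carnot = 4.200/9.778 = 0.4295.

0.430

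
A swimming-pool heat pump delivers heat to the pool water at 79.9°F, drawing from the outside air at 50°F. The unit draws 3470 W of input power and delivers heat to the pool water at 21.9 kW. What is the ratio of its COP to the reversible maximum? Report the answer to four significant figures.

0.3497

Converting, Q̇_H = 21.90 kW = 21900 W, so COP_actual = Q̇_H/Ẇ = 21900/3470 = 6.311.
In absolute terms T_C = 283.15 K and T_H = 299.76 K, so ΔT = 16.61 K.
COP_Carnot = T_H/ΔT = 299.76/16.61 = 18.05.
η_II = COP_actual/COP_Carnot = 6.311/18.05 = 0.3497.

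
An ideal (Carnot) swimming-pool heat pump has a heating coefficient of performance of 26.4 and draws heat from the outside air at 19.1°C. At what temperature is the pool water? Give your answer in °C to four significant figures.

COP_HP = T_H/(T_H − T_C) rearranges to T_H = COP·T_C/(COP − 1).
With T_C = 292.25 K, T_H = 26.4 × 292.25/25.40 = 303.76 K.
Converting, 303.76 K = 30.61°C.

30.61 °C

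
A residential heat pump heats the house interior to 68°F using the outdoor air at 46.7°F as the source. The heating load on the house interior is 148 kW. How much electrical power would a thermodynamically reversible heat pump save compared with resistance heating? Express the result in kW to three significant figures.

In absolute terms T_C = 281.32 K and T_H = 293.15 K, so ΔT = 11.83 K.
COP_Carnot = T_H/ΔT = 293.15/11.83 = 24.77.
Resistance heating needs Ẇ_res = Q̇_H = 148.0 kW; the reversible heat pump needs only Ẇ_hp = Q̇_H/COP = 5.974 kW.
Saving = 148.0 − 5.974 = 142.0 kW.

142 kW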